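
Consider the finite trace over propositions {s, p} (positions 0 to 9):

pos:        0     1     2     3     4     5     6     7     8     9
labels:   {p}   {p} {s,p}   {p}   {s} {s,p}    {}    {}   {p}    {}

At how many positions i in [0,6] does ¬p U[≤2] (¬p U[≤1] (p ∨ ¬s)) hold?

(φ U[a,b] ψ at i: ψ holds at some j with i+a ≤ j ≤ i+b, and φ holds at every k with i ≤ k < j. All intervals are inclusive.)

Evaluate at each i in [0,6]:
  i=0: ✓ (rhs at j=0)
  i=1: ✓ (rhs at j=1)
  i=2: ✓ (rhs at j=2)
  i=3: ✓ (rhs at j=3)
  i=4: ✓ (rhs at j=4)
  i=5: ✓ (rhs at j=5)
  i=6: ✓ (rhs at j=6)
Positions where it holds: {0, 1, 2, 3, 4, 5, 6} → 7.

7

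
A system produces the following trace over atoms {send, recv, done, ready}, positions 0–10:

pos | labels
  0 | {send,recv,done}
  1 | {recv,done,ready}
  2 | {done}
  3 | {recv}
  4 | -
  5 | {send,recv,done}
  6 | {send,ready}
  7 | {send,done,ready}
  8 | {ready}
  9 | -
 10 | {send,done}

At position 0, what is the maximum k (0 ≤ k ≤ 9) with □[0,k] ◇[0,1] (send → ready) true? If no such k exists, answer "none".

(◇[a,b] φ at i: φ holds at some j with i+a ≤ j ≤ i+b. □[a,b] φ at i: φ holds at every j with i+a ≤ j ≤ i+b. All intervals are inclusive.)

◇[0,1] (send → ready) must hold from j=0 onward; find where it first fails.
  j=0: holds
  j=1: holds
  j=2: holds
  j=3: holds
  j=4: holds
  j=5: holds
  j=6: holds
  j=7: holds
  j=8: holds
  j=9: holds
Holds through j=9; largest k = 9.

9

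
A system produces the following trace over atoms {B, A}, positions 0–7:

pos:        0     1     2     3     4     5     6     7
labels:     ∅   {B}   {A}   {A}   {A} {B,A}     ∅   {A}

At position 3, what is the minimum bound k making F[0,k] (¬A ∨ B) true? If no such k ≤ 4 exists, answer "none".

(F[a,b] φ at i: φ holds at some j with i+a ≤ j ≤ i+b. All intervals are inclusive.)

Scan j = 3,4,… for (¬A ∨ B):
  j=3: fails
  j=4: fails
  j=5: holds
First hit at j=5, so smallest k = 5-3 = 2.

2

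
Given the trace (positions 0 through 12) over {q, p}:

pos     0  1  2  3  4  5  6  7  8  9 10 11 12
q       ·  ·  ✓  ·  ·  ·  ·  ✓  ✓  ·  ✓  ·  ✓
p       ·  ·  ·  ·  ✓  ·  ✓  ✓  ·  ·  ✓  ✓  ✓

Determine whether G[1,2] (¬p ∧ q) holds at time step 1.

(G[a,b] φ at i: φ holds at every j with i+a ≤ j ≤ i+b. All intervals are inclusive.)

False

Check (¬p ∧ q) at every j in [2,3]:
  j=2: true
  j=3: false
Fails at j=3 → formula fails.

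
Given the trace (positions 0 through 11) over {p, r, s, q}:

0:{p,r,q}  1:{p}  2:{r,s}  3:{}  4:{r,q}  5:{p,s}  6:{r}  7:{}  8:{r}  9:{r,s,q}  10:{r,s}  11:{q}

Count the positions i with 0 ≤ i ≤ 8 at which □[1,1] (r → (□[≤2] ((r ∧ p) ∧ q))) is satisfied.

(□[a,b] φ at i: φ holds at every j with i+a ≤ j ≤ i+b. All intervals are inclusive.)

Evaluate at each i in [0,8]:
  i=0: ✓ (all of [1,1])
  i=1: ✗ (fails at j=2)
  i=2: ✓ (all of [3,3])
  i=3: ✗ (fails at j=4)
  i=4: ✓ (all of [5,5])
  i=5: ✗ (fails at j=6)
  i=6: ✓ (all of [7,7])
  i=7: ✗ (fails at j=8)
  i=8: ✗ (fails at j=9)
Positions where it holds: {0, 2, 4, 6} → 4.

4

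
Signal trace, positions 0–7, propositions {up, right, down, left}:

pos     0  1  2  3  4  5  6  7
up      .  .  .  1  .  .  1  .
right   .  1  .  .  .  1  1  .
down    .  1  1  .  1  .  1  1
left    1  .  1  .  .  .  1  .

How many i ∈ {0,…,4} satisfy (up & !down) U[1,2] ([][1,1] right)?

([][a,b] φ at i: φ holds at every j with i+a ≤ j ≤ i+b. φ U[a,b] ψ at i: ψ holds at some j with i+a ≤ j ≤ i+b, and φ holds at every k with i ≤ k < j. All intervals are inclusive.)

1

Evaluate at each i in [0,4]:
  i=0: ✗ (no rhs in [1,2])
  i=1: ✗ (no rhs in [2,3])
  i=2: ✗ (lhs fails at k=2 before rhs at j=4)
  i=3: ✓ (rhs at j=4; lhs holds on [3,3])
  i=4: ✗ (lhs fails at k=4 before rhs at j=5)
Positions where it holds: {3} → 1.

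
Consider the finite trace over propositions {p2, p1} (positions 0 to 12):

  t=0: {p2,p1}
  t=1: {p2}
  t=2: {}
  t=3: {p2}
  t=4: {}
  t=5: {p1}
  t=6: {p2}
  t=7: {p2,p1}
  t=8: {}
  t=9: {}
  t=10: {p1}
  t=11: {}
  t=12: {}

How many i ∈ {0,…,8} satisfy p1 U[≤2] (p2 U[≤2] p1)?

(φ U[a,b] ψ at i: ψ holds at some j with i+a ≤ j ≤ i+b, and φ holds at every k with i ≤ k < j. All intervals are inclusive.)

4

Evaluate at each i in [0,8]:
  i=0: ✓ (rhs at j=0)
  i=1: ✗ (no rhs in [1,3])
  i=2: ✗ (no rhs in [2,4])
  i=3: ✗ (lhs fails at k=3 before rhs at j=5)
  i=4: ✗ (lhs fails at k=4 before rhs at j=5)
  i=5: ✓ (rhs at j=5)
  i=6: ✓ (rhs at j=6)
  i=7: ✓ (rhs at j=7)
  i=8: ✗ (lhs fails at k=8 before rhs at j=10)
Positions where it holds: {0, 5, 6, 7} → 4.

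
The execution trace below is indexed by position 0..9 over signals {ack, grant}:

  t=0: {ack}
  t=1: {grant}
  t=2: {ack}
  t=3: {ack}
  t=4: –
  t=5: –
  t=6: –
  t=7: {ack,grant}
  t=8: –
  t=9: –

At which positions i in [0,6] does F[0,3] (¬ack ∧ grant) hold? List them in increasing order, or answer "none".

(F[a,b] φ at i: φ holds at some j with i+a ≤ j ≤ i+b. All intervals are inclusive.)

Evaluate at each i in [0,6]:
  i=0: ✓ (witness j=1)
  i=1: ✓ (witness j=1)
  i=2: ✗ (none in [2,5])
  i=3: ✗ (none in [3,6])
  i=4: ✗ (none in [4,7])
  i=5: ✗ (none in [5,8])
  i=6: ✗ (none in [6,9])

0, 1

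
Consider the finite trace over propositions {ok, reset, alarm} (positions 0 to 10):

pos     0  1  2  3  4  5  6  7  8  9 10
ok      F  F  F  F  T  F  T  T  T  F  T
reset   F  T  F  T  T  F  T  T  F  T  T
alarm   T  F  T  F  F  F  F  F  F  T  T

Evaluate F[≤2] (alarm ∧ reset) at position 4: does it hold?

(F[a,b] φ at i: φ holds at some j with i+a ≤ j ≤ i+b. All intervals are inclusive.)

False

Check (alarm ∧ reset) at each j in [4,6]:
  j=4: false
  j=5: false
  j=6: false
No position in the window satisfies it → formula fails.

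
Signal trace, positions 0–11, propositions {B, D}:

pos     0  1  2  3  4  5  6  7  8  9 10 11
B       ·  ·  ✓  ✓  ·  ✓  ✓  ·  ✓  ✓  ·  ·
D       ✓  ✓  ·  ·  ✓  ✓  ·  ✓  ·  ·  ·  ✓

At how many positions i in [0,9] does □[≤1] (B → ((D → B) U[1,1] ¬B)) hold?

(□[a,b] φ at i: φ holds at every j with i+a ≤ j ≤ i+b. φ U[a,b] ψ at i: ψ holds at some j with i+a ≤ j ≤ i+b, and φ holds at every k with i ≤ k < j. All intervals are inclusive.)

4

Evaluate at each i in [0,9]:
  i=0: ✓ (all of [0,1])
  i=1: ✗ (fails at j=2)
  i=2: ✗ (fails at j=2)
  i=3: ✓ (all of [3,4])
  i=4: ✗ (fails at j=5)
  i=5: ✗ (fails at j=5)
  i=6: ✓ (all of [6,7])
  i=7: ✗ (fails at j=8)
  i=8: ✗ (fails at j=8)
  i=9: ✓ (all of [9,10])
Positions where it holds: {0, 3, 6, 9} → 4.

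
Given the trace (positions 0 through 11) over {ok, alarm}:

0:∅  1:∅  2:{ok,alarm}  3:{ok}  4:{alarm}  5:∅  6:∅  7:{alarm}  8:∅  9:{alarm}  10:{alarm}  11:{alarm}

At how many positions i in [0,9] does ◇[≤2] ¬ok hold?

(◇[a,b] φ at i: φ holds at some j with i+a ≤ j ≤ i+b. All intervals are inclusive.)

Evaluate at each i in [0,9]:
  i=0: ✓ (witness j=0)
  i=1: ✓ (witness j=1)
  i=2: ✓ (witness j=4)
  i=3: ✓ (witness j=4)
  i=4: ✓ (witness j=4)
  i=5: ✓ (witness j=5)
  i=6: ✓ (witness j=6)
  i=7: ✓ (witness j=7)
  i=8: ✓ (witness j=8)
  i=9: ✓ (witness j=9)
Positions where it holds: {0, 1, 2, 3, 4, 5, 6, 7, 8, 9} → 10.

10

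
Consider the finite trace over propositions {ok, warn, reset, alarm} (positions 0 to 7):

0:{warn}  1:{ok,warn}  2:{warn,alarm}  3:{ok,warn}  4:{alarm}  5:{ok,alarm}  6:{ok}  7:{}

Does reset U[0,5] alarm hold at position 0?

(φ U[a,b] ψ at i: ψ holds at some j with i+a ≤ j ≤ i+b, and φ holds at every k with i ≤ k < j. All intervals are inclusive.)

False

Need some j in [0,5] with alarm, and reset at every k in [0,j-1].
  j=0: alarm false.
  j=1: alarm false.
  j=2: alarm holds, but reset fails at k=0 → not this j.
  j=3: alarm false.
  j=4: alarm holds, but reset fails at k=0 → not this j.
  j=5: alarm holds, but reset fails at k=0 → not this j.
No j in the window works → until fails.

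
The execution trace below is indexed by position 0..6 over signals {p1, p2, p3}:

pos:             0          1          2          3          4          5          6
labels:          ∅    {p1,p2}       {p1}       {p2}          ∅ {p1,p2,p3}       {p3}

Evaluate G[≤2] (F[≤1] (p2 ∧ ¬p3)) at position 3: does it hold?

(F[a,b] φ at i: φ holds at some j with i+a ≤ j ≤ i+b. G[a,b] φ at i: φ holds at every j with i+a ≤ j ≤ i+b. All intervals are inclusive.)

False

Check F[≤1] (p2 ∧ ¬p3) at every j in [3,5]:
  j=3: holds (witness at 3)
  j=4: fails (none in [4,5])
  j=5: fails (none in [5,6])
Fails at j=4 → formula fails.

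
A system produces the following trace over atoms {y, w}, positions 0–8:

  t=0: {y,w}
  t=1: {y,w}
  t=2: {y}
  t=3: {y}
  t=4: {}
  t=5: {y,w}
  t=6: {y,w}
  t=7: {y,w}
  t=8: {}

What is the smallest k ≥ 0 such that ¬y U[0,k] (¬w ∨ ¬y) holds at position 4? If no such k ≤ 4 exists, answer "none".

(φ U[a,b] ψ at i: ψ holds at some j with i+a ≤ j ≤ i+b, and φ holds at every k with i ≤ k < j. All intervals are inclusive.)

Need earliest j ≥ 4 with (¬w ∨ ¬y), and ¬y at every k in [4,j-1].
  j=4: rhs holds (empty prefix). k = 0.

0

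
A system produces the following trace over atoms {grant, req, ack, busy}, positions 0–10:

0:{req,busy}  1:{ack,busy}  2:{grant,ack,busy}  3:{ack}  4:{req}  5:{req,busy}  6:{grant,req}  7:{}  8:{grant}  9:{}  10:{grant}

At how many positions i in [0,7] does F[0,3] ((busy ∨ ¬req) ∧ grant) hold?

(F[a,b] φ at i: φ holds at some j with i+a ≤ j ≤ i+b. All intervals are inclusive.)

6

Evaluate at each i in [0,7]:
  i=0: ✓ (witness j=2)
  i=1: ✓ (witness j=2)
  i=2: ✓ (witness j=2)
  i=3: ✗ (none in [3,6])
  i=4: ✗ (none in [4,7])
  i=5: ✓ (witness j=8)
  i=6: ✓ (witness j=8)
  i=7: ✓ (witness j=8)
Positions where it holds: {0, 1, 2, 5, 6, 7} → 6.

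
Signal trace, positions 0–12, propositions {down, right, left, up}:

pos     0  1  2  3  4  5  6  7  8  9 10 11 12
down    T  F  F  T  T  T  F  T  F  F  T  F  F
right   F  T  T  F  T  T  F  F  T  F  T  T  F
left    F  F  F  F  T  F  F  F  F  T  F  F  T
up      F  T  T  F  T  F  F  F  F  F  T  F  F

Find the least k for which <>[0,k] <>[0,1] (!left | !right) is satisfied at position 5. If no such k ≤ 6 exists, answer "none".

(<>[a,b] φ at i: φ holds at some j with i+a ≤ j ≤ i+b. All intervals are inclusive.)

0

Scan j = 5,6,… for <>[0,1] (!left | !right):
  j=5: holds
First hit at j=5, so smallest k = 5-5 = 0.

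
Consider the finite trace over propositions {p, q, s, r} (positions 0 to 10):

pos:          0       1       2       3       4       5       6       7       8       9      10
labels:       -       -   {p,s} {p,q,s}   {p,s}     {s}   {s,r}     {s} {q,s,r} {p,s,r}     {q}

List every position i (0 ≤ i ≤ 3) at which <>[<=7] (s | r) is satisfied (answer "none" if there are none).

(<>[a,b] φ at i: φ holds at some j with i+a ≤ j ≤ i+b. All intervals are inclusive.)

0, 1, 2, 3

Evaluate at each i in [0,3]:
  i=0: ✓ (witness j=2)
  i=1: ✓ (witness j=2)
  i=2: ✓ (witness j=2)
  i=3: ✓ (witness j=3)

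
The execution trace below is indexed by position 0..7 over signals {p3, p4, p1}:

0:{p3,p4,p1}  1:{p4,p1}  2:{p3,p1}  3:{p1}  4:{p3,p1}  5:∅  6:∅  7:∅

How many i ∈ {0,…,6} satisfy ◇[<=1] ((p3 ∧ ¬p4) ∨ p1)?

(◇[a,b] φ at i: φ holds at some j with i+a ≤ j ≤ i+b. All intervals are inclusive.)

Evaluate at each i in [0,6]:
  i=0: ✓ (witness j=0)
  i=1: ✓ (witness j=1)
  i=2: ✓ (witness j=2)
  i=3: ✓ (witness j=3)
  i=4: ✓ (witness j=4)
  i=5: ✗ (none in [5,6])
  i=6: ✗ (none in [6,7])
Positions where it holds: {0, 1, 2, 3, 4} → 5.

5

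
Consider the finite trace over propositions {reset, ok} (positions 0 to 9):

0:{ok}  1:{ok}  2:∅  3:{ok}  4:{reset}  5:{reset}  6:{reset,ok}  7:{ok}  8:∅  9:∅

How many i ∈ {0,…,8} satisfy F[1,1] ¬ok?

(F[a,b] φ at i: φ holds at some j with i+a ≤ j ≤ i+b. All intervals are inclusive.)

Evaluate at each i in [0,8]:
  i=0: ✗ (none in [1,1])
  i=1: ✓ (witness j=2)
  i=2: ✗ (none in [3,3])
  i=3: ✓ (witness j=4)
  i=4: ✓ (witness j=5)
  i=5: ✗ (none in [6,6])
  i=6: ✗ (none in [7,7])
  i=7: ✓ (witness j=8)
  i=8: ✓ (witness j=9)
Positions where it holds: {1, 3, 4, 7, 8} → 5.

5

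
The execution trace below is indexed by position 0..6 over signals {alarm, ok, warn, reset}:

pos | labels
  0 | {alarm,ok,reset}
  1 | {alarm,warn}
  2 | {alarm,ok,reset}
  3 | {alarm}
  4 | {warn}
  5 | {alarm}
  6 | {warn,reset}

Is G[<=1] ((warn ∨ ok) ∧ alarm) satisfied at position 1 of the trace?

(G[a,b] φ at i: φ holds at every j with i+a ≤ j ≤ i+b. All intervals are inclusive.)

Holds

Check ((warn ∨ ok) ∧ alarm) at every j in [1,2]:
  j=1: true
  j=2: true
All positions satisfy it → formula holds.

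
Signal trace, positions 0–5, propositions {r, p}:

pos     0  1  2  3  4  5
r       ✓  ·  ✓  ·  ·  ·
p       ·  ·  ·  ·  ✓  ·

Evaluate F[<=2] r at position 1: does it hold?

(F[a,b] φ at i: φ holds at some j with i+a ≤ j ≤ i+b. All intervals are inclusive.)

Check r at each j in [1,3]:
  j=1: false
  j=2: true
  j=3: false
Found at j=2 → formula holds.

Yes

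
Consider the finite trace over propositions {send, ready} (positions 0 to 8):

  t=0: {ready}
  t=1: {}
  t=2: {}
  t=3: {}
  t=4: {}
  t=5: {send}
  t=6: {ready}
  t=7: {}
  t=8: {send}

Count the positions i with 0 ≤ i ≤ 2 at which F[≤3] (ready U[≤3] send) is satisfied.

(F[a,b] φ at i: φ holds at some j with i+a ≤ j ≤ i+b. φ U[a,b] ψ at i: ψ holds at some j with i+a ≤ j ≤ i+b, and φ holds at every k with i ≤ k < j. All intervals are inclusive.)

1

Evaluate at each i in [0,2]:
  i=0: ✗ (none in [0,3])
  i=1: ✗ (none in [1,4])
  i=2: ✓ (witness j=5)
Positions where it holds: {2} → 1.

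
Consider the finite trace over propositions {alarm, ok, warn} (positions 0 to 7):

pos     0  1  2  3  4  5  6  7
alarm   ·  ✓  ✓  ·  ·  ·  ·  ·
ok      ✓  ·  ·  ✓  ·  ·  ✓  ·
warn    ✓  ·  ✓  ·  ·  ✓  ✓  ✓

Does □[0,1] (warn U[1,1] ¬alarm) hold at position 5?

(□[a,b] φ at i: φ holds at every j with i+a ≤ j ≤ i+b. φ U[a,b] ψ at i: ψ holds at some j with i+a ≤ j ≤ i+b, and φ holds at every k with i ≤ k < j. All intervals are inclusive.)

Check (warn U[1,1] ¬alarm) at every j in [5,6]:
  j=5: holds
  j=6: holds
All positions satisfy it → formula holds.

Holds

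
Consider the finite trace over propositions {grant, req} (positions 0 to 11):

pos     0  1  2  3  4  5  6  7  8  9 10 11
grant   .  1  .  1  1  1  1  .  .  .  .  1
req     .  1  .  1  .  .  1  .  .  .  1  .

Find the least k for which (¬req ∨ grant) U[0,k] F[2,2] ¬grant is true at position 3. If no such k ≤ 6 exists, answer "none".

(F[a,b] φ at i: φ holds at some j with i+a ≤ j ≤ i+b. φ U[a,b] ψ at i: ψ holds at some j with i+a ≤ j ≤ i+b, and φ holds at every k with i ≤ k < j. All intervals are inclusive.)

Need earliest j ≥ 3 with F[2,2] ¬grant, and (¬req ∨ grant) at every k in [3,j-1].
  j=3: rhs fails.
  j=4: rhs fails.
  j=5: rhs holds; lhs holds on [3,4]. k = 2.

2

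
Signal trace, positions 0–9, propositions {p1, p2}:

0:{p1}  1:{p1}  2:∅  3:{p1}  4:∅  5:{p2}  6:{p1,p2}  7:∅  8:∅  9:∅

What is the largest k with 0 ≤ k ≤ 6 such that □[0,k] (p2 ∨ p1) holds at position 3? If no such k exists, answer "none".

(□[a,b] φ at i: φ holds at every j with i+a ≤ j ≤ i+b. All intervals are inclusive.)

(p2 ∨ p1) must hold from j=3 onward; find where it first fails.
  j=3: holds
  j=4: fails
Holds on [3,3], so largest k = 0.

0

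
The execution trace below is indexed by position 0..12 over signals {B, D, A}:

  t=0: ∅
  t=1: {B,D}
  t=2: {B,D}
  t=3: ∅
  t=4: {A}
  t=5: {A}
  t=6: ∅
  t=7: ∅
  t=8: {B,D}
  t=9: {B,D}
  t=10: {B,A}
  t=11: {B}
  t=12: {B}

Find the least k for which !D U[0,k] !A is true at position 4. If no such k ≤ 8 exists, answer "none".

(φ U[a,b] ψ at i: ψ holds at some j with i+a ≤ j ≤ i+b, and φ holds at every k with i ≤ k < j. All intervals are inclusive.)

Need earliest j ≥ 4 with !A, and !D at every k in [4,j-1].
  j=4: rhs fails.
  j=5: rhs fails.
  j=6: rhs holds; lhs holds on [4,5]. k = 2.

2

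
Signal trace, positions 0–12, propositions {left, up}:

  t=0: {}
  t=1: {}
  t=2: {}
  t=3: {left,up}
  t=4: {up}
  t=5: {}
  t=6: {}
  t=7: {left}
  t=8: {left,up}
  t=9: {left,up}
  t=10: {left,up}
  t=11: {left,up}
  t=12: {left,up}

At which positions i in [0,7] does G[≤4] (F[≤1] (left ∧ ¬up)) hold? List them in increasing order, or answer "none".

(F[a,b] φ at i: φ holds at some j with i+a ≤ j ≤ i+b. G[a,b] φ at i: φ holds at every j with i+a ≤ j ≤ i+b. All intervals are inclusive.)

Evaluate at each i in [0,7]:
  i=0: ✗ (fails at j=0)
  i=1: ✗ (fails at j=1)
  i=2: ✗ (fails at j=2)
  i=3: ✗ (fails at j=3)
  i=4: ✗ (fails at j=4)
  i=5: ✗ (fails at j=5)
  i=6: ✗ (fails at j=8)
  i=7: ✗ (fails at j=8)

none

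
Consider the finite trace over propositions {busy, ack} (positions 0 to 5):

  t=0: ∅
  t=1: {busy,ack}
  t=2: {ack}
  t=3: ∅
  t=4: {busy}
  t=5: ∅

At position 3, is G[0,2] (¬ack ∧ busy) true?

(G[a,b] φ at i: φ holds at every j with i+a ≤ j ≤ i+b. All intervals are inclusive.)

Check (¬ack ∧ busy) at every j in [3,5]:
  j=3: false
  j=4: true
  j=5: false
Fails at j=3 → formula fails.

Does not hold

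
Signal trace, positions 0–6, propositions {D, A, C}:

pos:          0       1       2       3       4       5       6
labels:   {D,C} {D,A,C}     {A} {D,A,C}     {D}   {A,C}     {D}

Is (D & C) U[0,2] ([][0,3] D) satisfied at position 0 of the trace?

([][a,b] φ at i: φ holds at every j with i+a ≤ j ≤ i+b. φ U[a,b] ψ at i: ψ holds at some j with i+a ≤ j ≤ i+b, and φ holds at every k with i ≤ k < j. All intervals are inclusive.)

False

Need some j in [0,2] with [][0,3] D, and (D & C) at every k in [0,j-1].
  j=0: [][0,3] D — fails at 2.
  j=1: [][0,3] D — fails at 2.
  j=2: [][0,3] D — fails at 2.
No j in the window works → until fails.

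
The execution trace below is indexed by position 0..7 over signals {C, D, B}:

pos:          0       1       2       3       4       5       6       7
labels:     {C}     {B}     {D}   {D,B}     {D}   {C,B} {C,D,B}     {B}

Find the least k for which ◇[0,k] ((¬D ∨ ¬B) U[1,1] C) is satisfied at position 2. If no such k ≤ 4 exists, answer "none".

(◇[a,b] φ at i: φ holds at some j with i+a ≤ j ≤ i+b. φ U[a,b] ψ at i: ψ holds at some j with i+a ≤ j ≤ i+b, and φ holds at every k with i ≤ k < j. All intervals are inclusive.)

2

Scan j = 2,3,… for ((¬D ∨ ¬B) U[1,1] C):
  j=2: fails
  j=3: fails
  j=4: holds
First hit at j=4, so smallest k = 4-2 = 2.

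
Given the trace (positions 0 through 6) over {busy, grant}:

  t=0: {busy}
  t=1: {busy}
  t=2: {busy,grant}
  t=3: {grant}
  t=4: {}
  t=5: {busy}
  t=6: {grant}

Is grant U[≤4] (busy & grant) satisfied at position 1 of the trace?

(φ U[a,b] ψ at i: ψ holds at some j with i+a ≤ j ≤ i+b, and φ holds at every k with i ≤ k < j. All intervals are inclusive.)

Does not hold

Need some j in [1,5] with (busy & grant), and grant at every k in [1,j-1].
  j=1: (busy & grant) false.
  j=2: (busy & grant) holds, but grant fails at k=1 → not this j.
  j=3: (busy & grant) false.
  j=4: (busy & grant) false.
  j=5: (busy & grant) false.
No j in the window works → until fails.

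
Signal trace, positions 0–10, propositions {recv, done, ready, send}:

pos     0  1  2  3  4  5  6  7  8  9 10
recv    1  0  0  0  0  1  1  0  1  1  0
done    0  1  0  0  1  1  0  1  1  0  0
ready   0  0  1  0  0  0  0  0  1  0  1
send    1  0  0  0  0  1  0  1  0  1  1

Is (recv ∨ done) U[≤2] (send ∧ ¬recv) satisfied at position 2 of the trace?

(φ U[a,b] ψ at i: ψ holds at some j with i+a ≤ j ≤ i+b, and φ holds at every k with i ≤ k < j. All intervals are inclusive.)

Need some j in [2,4] with (send ∧ ¬recv), and (recv ∨ done) at every k in [2,j-1].
  j=2: (send ∧ ¬recv) false.
  j=3: (send ∧ ¬recv) false.
  j=4: (send ∧ ¬recv) false.
No j in the window works → until fails.

Does not hold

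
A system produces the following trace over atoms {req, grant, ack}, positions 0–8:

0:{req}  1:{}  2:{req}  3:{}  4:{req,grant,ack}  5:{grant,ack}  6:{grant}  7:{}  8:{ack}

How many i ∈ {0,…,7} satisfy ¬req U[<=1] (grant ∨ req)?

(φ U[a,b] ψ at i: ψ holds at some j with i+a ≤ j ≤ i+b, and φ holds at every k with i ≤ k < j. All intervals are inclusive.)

Evaluate at each i in [0,7]:
  i=0: ✓ (rhs at j=0)
  i=1: ✓ (rhs at j=2; lhs holds on [1,1])
  i=2: ✓ (rhs at j=2)
  i=3: ✓ (rhs at j=4; lhs holds on [3,3])
  i=4: ✓ (rhs at j=4)
  i=5: ✓ (rhs at j=5)
  i=6: ✓ (rhs at j=6)
  i=7: ✗ (no rhs in [7,8])
Positions where it holds: {0, 1, 2, 3, 4, 5, 6} → 7.

7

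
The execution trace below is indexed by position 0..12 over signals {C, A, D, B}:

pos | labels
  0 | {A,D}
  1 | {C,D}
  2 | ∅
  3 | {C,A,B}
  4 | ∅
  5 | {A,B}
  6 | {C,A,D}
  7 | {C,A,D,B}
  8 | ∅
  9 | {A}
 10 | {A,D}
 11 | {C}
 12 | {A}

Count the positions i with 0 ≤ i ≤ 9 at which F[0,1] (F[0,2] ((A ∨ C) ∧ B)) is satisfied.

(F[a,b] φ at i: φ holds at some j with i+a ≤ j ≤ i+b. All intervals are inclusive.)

8

Evaluate at each i in [0,9]:
  i=0: ✓ (witness j=1)
  i=1: ✓ (witness j=1)
  i=2: ✓ (witness j=2)
  i=3: ✓ (witness j=3)
  i=4: ✓ (witness j=4)
  i=5: ✓ (witness j=5)
  i=6: ✓ (witness j=6)
  i=7: ✓ (witness j=7)
  i=8: ✗ (none in [8,9])
  i=9: ✗ (none in [9,10])
Positions where it holds: {0, 1, 2, 3, 4, 5, 6, 7} → 8.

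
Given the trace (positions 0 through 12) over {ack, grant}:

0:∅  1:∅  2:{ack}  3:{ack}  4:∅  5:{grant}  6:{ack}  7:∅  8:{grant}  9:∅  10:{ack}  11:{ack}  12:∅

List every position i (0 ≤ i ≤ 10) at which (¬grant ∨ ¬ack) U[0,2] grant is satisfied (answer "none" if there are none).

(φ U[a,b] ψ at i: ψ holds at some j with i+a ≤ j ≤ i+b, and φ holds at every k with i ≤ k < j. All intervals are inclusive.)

3, 4, 5, 6, 7, 8

Evaluate at each i in [0,10]:
  i=0: ✗ (no rhs in [0,2])
  i=1: ✗ (no rhs in [1,3])
  i=2: ✗ (no rhs in [2,4])
  i=3: ✓ (rhs at j=5; lhs holds on [3,4])
  i=4: ✓ (rhs at j=5; lhs holds on [4,4])
  i=5: ✓ (rhs at j=5)
  i=6: ✓ (rhs at j=8; lhs holds on [6,7])
  i=7: ✓ (rhs at j=8; lhs holds on [7,7])
  i=8: ✓ (rhs at j=8)
  i=9: ✗ (no rhs in [9,11])
  i=10: ✗ (no rhs in [10,12])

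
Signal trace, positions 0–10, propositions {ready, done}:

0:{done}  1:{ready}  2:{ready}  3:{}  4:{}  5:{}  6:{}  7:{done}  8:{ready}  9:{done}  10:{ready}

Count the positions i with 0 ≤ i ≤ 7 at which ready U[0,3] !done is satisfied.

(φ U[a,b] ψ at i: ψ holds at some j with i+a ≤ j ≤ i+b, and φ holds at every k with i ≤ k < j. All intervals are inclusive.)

Evaluate at each i in [0,7]:
  i=0: ✗ (lhs fails at k=0 before rhs at j=1)
  i=1: ✓ (rhs at j=1)
  i=2: ✓ (rhs at j=2)
  i=3: ✓ (rhs at j=3)
  i=4: ✓ (rhs at j=4)
  i=5: ✓ (rhs at j=5)
  i=6: ✓ (rhs at j=6)
  i=7: ✗ (lhs fails at k=7 before rhs at j=8)
Positions where it holds: {1, 2, 3, 4, 5, 6} → 6.

6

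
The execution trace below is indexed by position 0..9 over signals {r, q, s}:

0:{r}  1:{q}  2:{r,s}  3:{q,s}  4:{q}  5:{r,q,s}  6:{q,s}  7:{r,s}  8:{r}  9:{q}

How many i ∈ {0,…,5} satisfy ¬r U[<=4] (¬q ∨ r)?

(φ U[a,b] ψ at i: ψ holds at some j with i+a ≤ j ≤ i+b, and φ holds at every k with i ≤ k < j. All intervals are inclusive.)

Evaluate at each i in [0,5]:
  i=0: ✓ (rhs at j=0)
  i=1: ✓ (rhs at j=2; lhs holds on [1,1])
  i=2: ✓ (rhs at j=2)
  i=3: ✓ (rhs at j=5; lhs holds on [3,4])
  i=4: ✓ (rhs at j=5; lhs holds on [4,4])
  i=5: ✓ (rhs at j=5)
Positions where it holds: {0, 1, 2, 3, 4, 5} → 6.

6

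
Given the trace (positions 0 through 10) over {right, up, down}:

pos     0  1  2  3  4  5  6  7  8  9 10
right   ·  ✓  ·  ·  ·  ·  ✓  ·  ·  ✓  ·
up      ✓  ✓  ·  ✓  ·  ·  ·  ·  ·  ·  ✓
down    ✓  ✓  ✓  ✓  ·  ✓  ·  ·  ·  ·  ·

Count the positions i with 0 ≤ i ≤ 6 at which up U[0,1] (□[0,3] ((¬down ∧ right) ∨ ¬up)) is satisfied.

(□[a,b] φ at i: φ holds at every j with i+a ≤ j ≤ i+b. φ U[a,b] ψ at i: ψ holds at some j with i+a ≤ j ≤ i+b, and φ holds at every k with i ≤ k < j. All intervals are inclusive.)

Evaluate at each i in [0,6]:
  i=0: ✗ (no rhs in [0,1])
  i=1: ✗ (no rhs in [1,2])
  i=2: ✗ (no rhs in [2,3])
  i=3: ✓ (rhs at j=4; lhs holds on [3,3])
  i=4: ✓ (rhs at j=4)
  i=5: ✓ (rhs at j=5)
  i=6: ✓ (rhs at j=6)
Positions where it holds: {3, 4, 5, 6} → 4.

4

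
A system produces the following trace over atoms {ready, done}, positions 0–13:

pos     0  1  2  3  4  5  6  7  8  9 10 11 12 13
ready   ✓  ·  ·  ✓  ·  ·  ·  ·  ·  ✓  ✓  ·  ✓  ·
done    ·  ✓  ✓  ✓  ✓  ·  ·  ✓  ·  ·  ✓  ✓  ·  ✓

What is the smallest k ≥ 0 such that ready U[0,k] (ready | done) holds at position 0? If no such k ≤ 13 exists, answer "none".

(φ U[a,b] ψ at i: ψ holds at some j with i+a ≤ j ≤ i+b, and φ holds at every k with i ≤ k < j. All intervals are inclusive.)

0

Need earliest j ≥ 0 with (ready | done), and ready at every k in [0,j-1].
  j=0: rhs holds (empty prefix). k = 0.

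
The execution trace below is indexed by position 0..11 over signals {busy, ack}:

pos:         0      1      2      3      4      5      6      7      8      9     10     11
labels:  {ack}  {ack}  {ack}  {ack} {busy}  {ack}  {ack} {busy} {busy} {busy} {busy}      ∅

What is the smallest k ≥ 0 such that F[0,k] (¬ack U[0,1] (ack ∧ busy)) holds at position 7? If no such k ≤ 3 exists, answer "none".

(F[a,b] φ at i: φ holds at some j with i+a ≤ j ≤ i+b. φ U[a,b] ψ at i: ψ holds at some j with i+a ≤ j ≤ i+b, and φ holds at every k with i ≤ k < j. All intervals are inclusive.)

none

Scan j = 7,8,… for (¬ack U[0,1] (ack ∧ busy)):
  j=7: fails
  j=8: fails
  j=9: fails
  j=10: fails
No j in [7,10] satisfies it → none.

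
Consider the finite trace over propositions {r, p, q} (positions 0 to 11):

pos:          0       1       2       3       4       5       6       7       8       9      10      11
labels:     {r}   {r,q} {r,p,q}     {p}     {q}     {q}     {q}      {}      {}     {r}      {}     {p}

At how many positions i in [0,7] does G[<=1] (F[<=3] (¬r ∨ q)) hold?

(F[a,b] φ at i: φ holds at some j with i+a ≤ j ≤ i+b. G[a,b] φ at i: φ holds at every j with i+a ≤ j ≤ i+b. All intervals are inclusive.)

Evaluate at each i in [0,7]:
  i=0: ✓ (all of [0,1])
  i=1: ✓ (all of [1,2])
  i=2: ✓ (all of [2,3])
  i=3: ✓ (all of [3,4])
  i=4: ✓ (all of [4,5])
  i=5: ✓ (all of [5,6])
  i=6: ✓ (all of [6,7])
  i=7: ✓ (all of [7,8])
Positions where it holds: {0, 1, 2, 3, 4, 5, 6, 7} → 8.

8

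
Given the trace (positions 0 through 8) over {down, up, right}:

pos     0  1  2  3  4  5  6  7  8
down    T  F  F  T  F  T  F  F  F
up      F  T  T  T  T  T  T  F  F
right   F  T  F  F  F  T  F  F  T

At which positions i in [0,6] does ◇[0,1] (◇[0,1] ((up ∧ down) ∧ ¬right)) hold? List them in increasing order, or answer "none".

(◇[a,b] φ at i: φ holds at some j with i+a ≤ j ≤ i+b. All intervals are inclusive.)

1, 2, 3

Evaluate at each i in [0,6]:
  i=0: ✗ (none in [0,1])
  i=1: ✓ (witness j=2)
  i=2: ✓ (witness j=2)
  i=3: ✓ (witness j=3)
  i=4: ✗ (none in [4,5])
  i=5: ✗ (none in [5,6])
  i=6: ✗ (none in [6,7])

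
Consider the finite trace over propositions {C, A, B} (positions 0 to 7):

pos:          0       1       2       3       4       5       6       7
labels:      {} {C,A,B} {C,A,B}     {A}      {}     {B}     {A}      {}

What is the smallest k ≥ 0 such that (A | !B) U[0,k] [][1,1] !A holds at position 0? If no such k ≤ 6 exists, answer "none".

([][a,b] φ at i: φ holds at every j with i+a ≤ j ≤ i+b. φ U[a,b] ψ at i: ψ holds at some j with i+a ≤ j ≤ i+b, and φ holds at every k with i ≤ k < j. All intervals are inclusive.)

Need earliest j ≥ 0 with [][1,1] !A, and (A | !B) at every k in [0,j-1].
  j=0: rhs fails.
  j=1: rhs fails.
  j=2: rhs fails.
  j=3: rhs holds; lhs holds on [0,2]. k = 3.

3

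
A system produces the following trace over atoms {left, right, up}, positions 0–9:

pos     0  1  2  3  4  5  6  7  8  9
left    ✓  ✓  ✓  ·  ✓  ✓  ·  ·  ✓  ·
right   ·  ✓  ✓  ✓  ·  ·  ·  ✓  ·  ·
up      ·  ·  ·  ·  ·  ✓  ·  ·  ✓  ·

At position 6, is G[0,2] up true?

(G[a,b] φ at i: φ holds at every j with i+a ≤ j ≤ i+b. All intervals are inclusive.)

Check up at every j in [6,8]:
  j=6: false
  j=7: false
  j=8: true
Fails at j=6 → formula fails.

Does not hold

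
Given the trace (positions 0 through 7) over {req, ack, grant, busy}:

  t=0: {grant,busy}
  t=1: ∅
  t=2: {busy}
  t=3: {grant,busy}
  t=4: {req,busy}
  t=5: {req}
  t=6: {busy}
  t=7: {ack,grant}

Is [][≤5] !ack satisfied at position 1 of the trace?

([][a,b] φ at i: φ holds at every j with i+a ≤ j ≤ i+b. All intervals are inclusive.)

Check !ack at every j in [1,6]:
  j=1: true
  j=2: true
  j=3: true
  j=4: true
  j=5: true
  j=6: true
All positions satisfy it → formula holds.

Yes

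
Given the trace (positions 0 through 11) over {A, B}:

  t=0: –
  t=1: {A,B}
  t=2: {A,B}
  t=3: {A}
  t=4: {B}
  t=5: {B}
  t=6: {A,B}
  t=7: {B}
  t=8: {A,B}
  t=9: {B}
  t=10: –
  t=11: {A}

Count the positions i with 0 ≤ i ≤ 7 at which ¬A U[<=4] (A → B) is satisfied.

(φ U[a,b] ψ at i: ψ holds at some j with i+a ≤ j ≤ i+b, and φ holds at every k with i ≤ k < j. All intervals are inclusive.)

7

Evaluate at each i in [0,7]:
  i=0: ✓ (rhs at j=0)
  i=1: ✓ (rhs at j=1)
  i=2: ✓ (rhs at j=2)
  i=3: ✗ (lhs fails at k=3 before rhs at j=4)
  i=4: ✓ (rhs at j=4)
  i=5: ✓ (rhs at j=5)
  i=6: ✓ (rhs at j=6)
  i=7: ✓ (rhs at j=7)
Positions where it holds: {0, 1, 2, 4, 5, 6, 7} → 7.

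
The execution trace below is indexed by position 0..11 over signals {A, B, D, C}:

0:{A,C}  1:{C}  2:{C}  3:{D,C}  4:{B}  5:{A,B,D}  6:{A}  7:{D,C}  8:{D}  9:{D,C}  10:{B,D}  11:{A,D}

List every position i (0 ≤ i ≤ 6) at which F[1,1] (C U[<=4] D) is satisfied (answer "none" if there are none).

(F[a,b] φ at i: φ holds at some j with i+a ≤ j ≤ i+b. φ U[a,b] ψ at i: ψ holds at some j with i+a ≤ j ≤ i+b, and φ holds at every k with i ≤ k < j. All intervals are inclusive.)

Evaluate at each i in [0,6]:
  i=0: ✓ (witness j=1)
  i=1: ✓ (witness j=2)
  i=2: ✓ (witness j=3)
  i=3: ✗ (none in [4,4])
  i=4: ✓ (witness j=5)
  i=5: ✗ (none in [6,6])
  i=6: ✓ (witness j=7)

0, 1, 2, 4, 6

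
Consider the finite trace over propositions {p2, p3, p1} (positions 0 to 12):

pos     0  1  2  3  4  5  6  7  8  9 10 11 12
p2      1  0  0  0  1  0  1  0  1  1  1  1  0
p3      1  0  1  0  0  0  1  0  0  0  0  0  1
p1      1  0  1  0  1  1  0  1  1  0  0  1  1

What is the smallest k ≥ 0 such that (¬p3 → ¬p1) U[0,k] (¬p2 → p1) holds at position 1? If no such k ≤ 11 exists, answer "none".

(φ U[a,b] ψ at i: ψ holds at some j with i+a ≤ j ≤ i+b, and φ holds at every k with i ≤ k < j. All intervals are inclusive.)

1

Need earliest j ≥ 1 with (¬p2 → p1), and (¬p3 → ¬p1) at every k in [1,j-1].
  j=1: rhs fails.
  j=2: rhs holds; lhs holds on [1,1]. k = 1.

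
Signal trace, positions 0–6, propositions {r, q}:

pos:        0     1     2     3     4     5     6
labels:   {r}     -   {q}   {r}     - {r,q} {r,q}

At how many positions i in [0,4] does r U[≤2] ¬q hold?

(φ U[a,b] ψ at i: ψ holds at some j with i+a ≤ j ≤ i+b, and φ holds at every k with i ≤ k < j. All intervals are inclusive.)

Evaluate at each i in [0,4]:
  i=0: ✓ (rhs at j=0)
  i=1: ✓ (rhs at j=1)
  i=2: ✗ (lhs fails at k=2 before rhs at j=3)
  i=3: ✓ (rhs at j=3)
  i=4: ✓ (rhs at j=4)
Positions where it holds: {0, 1, 3, 4} → 4.

4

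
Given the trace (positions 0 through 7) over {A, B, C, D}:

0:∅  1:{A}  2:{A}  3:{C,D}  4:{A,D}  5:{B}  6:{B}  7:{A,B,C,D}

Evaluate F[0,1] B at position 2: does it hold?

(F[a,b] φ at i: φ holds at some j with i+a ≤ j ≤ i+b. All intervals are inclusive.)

Check B at each j in [2,3]:
  j=2: false
  j=3: false
No position in the window satisfies it → formula fails.

Does not hold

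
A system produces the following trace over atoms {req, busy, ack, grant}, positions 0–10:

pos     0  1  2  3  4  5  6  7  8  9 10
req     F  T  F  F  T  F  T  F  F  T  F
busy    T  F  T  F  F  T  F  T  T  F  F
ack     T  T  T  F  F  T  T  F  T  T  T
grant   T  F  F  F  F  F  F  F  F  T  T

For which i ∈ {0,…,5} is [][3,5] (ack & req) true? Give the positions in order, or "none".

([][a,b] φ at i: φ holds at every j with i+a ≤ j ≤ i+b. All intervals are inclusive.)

none

Evaluate at each i in [0,5]:
  i=0: ✗ (fails at j=3)
  i=1: ✗ (fails at j=4)
  i=2: ✗ (fails at j=5)
  i=3: ✗ (fails at j=7)
  i=4: ✗ (fails at j=7)
  i=5: ✗ (fails at j=8)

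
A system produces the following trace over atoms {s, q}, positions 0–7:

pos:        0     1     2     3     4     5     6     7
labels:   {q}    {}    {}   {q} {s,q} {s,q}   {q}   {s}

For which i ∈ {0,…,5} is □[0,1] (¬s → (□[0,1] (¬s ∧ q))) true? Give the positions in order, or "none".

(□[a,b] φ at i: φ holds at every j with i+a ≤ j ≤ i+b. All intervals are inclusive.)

Evaluate at each i in [0,5]:
  i=0: ✗ (fails at j=0)
  i=1: ✗ (fails at j=1)
  i=2: ✗ (fails at j=2)
  i=3: ✗ (fails at j=3)
  i=4: ✓ (all of [4,5])
  i=5: ✗ (fails at j=6)

4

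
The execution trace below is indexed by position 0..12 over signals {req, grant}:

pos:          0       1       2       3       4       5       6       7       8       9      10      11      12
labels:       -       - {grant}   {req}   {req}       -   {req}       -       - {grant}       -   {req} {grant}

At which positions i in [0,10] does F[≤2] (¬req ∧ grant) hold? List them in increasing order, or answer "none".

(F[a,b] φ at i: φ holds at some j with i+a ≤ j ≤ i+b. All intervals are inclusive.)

Evaluate at each i in [0,10]:
  i=0: ✓ (witness j=2)
  i=1: ✓ (witness j=2)
  i=2: ✓ (witness j=2)
  i=3: ✗ (none in [3,5])
  i=4: ✗ (none in [4,6])
  i=5: ✗ (none in [5,7])
  i=6: ✗ (none in [6,8])
  i=7: ✓ (witness j=9)
  i=8: ✓ (witness j=9)
  i=9: ✓ (witness j=9)
  i=10: ✓ (witness j=12)

0, 1, 2, 7, 8, 9, 10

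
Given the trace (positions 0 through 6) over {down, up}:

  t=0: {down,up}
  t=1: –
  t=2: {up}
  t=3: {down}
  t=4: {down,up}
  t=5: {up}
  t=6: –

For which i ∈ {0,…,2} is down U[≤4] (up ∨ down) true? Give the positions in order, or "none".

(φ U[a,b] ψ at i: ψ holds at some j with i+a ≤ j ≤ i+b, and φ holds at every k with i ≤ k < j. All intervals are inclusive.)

0, 2

Evaluate at each i in [0,2]:
  i=0: ✓ (rhs at j=0)
  i=1: ✗ (lhs fails at k=1 before rhs at j=2)
  i=2: ✓ (rhs at j=2)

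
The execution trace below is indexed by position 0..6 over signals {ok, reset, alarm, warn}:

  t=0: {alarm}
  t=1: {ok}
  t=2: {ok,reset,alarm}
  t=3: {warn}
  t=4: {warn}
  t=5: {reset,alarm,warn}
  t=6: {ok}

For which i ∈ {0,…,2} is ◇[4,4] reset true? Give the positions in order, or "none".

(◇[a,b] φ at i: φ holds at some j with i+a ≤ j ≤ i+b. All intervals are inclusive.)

1

Evaluate at each i in [0,2]:
  i=0: ✗ (none in [4,4])
  i=1: ✓ (witness j=5)
  i=2: ✗ (none in [6,6])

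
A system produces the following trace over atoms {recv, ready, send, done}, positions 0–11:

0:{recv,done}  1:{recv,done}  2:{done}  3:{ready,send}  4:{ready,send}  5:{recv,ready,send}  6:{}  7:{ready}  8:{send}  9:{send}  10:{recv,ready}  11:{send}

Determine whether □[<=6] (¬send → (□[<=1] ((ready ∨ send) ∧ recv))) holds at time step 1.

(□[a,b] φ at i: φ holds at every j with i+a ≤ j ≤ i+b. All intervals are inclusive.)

Check (¬send → (□[<=1] ((ready ∨ send) ∧ recv))) at every j in [1,7]:
  j=1: antecedent true; consequent fails at 1 → ✗
  j=2: antecedent true; consequent fails at 2 → ✗
  j=3: antecedent false → ✓
  j=4: antecedent false → ✓
  j=5: antecedent false → ✓
  j=6: antecedent true; consequent fails at 6 → ✗
  j=7: antecedent true; consequent fails at 7 → ✗
Fails at j=1 → formula fails.

No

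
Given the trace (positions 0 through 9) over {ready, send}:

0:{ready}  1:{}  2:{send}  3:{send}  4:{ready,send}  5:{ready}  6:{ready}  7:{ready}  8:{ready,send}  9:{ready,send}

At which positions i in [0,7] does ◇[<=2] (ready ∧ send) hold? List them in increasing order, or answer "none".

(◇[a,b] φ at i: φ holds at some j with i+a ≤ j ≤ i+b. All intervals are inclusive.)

2, 3, 4, 6, 7

Evaluate at each i in [0,7]:
  i=0: ✗ (none in [0,2])
  i=1: ✗ (none in [1,3])
  i=2: ✓ (witness j=4)
  i=3: ✓ (witness j=4)
  i=4: ✓ (witness j=4)
  i=5: ✗ (none in [5,7])
  i=6: ✓ (witness j=8)
  i=7: ✓ (witness j=8)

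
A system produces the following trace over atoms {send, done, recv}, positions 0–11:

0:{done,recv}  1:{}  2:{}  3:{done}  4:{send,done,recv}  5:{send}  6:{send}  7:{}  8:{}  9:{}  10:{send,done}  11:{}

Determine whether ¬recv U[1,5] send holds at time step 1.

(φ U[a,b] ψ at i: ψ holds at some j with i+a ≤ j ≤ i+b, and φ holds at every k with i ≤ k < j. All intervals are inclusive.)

Yes

Need some j in [2,6] with send, and ¬recv at every k in [1,j-1].
  j=2: send false.
  j=3: send false.
  j=4: send holds; ¬recv holds at every k in [1,3] → satisfied.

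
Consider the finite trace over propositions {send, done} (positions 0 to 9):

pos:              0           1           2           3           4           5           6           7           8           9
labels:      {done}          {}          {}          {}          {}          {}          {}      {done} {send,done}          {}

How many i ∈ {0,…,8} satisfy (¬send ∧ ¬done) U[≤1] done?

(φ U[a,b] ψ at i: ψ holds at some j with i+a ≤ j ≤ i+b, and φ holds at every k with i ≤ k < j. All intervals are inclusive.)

Evaluate at each i in [0,8]:
  i=0: ✓ (rhs at j=0)
  i=1: ✗ (no rhs in [1,2])
  i=2: ✗ (no rhs in [2,3])
  i=3: ✗ (no rhs in [3,4])
  i=4: ✗ (no rhs in [4,5])
  i=5: ✗ (no rhs in [5,6])
  i=6: ✓ (rhs at j=7; lhs holds on [6,6])
  i=7: ✓ (rhs at j=7)
  i=8: ✓ (rhs at j=8)
Positions where it holds: {0, 6, 7, 8} → 4.

4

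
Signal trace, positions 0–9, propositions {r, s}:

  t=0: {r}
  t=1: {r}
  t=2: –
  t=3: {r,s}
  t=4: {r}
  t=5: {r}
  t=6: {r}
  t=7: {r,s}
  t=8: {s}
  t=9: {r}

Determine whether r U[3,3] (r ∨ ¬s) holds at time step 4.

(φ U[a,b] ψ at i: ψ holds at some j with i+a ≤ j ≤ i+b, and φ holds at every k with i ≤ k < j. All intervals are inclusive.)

Need some j in [7,7] with (r ∨ ¬s), and r at every k in [4,j-1].
  j=7: (r ∨ ¬s) holds; r holds at every k in [4,6] → satisfied.

Holds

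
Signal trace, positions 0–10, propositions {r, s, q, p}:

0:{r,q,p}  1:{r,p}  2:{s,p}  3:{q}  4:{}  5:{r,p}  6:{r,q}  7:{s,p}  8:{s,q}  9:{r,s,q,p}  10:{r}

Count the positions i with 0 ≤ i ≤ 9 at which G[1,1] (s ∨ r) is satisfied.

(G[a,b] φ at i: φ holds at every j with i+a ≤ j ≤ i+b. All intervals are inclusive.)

8

Evaluate at each i in [0,9]:
  i=0: ✓ (all of [1,1])
  i=1: ✓ (all of [2,2])
  i=2: ✗ (fails at j=3)
  i=3: ✗ (fails at j=4)
  i=4: ✓ (all of [5,5])
  i=5: ✓ (all of [6,6])
  i=6: ✓ (all of [7,7])
  i=7: ✓ (all of [8,8])
  i=8: ✓ (all of [9,9])
  i=9: ✓ (all of [10,10])
Positions where it holds: {0, 1, 4, 5, 6, 7, 8, 9} → 8.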